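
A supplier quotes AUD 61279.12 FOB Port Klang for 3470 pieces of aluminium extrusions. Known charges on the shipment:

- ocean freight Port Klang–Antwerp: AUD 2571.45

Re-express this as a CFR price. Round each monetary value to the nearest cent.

CFR price: AUD 63850.57

From FOB to CFR, the seller additionally bears: freight.
CFR price = 61279.12 + 2571.45 = 63850.57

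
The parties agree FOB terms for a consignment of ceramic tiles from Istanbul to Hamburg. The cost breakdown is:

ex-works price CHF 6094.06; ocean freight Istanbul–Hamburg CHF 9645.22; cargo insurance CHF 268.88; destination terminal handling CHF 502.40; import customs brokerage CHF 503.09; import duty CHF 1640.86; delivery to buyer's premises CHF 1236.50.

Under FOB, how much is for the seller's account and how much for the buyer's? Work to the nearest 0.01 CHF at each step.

Seller: CHF 6094.06; buyer: CHF 13796.95

FOB: the seller bears costs until goods are on board at the origin port; the buyer bears freight, insurance and all costs thereafter.
Seller's account: goods 6094.06 = 6094.06
Buyer's account: freight 9645.22 + insurance 268.88 + destination terminal 502.40 + brokerage 503.09 + duty 1640.86 + delivery 1236.50 = 13796.95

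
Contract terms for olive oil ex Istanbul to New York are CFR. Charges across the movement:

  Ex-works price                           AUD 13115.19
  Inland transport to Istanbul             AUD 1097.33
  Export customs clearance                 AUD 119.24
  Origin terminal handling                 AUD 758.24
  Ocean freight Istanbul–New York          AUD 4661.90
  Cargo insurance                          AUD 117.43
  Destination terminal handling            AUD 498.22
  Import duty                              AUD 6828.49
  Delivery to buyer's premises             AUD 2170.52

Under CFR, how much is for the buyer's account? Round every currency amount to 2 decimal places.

Buyer's account: AUD 9614.66

CFR: the seller pays costs through ocean freight to the destination port, but not insurance.
Seller's account: goods 13115.19 + inland to port 1097.33 + export clearance 119.24 + origin terminal 758.24 + freight 4661.90 = 19751.90
Buyer's account: insurance 117.43 + destination terminal 498.22 + duty 6828.49 + delivery 2170.52 = 9614.66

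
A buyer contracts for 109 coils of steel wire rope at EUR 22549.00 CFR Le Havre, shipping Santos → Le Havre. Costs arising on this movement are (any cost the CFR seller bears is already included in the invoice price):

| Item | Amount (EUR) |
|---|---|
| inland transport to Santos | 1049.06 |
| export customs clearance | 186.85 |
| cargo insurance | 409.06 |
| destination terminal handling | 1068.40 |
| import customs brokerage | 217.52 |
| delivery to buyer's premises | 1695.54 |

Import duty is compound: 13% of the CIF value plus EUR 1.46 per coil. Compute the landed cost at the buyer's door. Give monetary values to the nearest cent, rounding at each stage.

Total landed cost: EUR 29083.21

CFR: the seller pays costs through ocean freight to the destination port, but not insurance.
Already in the invoice (seller's account under CFR): inland to port, export clearance — exclude.
CIF value = CFR price + insurance = 22549.00 + 409.06 = 22958.06
Ad valorem component: 22958.06 × 13% = 2984.55
Specific component: 109 × 1.46 = 159.14
Import duty = 2984.55 + 159.14 = 3143.69
Buyer bears: insurance 409.06 + destination terminal 1068.40 + brokerage 217.52 + delivery 1695.54 + duty 3143.69 = 6534.21
Landed cost = invoice 22549.00 + 6534.21 = 29083.21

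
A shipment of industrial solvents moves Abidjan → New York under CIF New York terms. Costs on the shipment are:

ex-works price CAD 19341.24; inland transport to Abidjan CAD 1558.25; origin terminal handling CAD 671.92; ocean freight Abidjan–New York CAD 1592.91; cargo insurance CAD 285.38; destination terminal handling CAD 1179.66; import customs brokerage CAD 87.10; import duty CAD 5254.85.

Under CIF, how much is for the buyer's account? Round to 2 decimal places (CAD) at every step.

Buyer's account: CAD 6521.61

CIF: the seller pays costs through ocean freight and marine insurance to the destination port.
Seller's account: goods 19341.24 + inland to port 1558.25 + origin terminal 671.92 + freight 1592.91 + insurance 285.38 = 23449.70
Buyer's account: destination terminal 1179.66 + brokerage 87.10 + duty 5254.85 = 6521.61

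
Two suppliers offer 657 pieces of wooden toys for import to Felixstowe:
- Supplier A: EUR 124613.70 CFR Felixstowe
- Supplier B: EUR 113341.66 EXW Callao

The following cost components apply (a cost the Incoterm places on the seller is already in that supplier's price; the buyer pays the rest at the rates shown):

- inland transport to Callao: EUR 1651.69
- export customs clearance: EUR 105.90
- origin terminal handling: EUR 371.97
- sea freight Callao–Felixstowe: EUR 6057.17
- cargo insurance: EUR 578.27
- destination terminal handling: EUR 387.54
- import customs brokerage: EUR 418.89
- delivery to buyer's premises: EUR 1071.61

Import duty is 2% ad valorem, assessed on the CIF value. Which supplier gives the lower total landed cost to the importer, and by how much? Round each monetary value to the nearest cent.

Supplier A (CFR):
CIF value = CFR price + insurance = 124613.70 + 578.27 = 125191.97
Import duty = 125191.97 × 2% = 2503.84
Buyer bears (A): 578.27 + 387.54 + 418.89 + 1071.61 = 2456.31
Landed cost (A) = invoice 124613.70 + 2456.31 + duty 2503.84 = 129573.85
Supplier B (EXW):
CIF value = EXW price + inland to port + export clearance + origin terminal + freight + insurance = 113341.66 + 1651.69 + 105.90 + 371.97 + 6057.17 + 578.27 = 122106.66
Import duty = 122106.66 × 2% = 2442.13
Buyer bears (B): 1651.69 + 105.90 + 371.97 + 6057.17 + 578.27 + 387.54 + 418.89 + 1071.61 = 10643.04
Landed cost (B) = invoice 113341.66 + 10643.04 + duty 2442.13 = 126426.83
Difference = |129573.85 − 126426.83| = 3147.02

Supplier B is cheaper by EUR 3147.02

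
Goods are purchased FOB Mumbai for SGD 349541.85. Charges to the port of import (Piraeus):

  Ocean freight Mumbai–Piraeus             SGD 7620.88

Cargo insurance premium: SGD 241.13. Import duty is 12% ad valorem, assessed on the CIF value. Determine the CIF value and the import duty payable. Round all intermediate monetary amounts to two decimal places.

CIF = FOB price + freight + insurance
CIF = 349541.85 + 7620.88 + 241.13 = 357403.86
Import duty = 357403.86 × 12% = 42888.46

CIF value: SGD 357403.86; import duty: SGD 42888.46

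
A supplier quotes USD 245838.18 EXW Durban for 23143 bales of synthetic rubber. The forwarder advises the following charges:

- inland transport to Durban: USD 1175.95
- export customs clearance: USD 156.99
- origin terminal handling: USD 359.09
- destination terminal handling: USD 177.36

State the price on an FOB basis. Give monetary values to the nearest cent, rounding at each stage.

FOB price: USD 247530.21

Not relevant to the conversion: destination terminal — on the buyer under both terms; not part of either seller's price.
From EXW to FOB, the seller additionally bears: inland to port, export clearance, origin terminal.
FOB price = 245838.18 + 1175.95 + 156.99 + 359.09 = 247530.21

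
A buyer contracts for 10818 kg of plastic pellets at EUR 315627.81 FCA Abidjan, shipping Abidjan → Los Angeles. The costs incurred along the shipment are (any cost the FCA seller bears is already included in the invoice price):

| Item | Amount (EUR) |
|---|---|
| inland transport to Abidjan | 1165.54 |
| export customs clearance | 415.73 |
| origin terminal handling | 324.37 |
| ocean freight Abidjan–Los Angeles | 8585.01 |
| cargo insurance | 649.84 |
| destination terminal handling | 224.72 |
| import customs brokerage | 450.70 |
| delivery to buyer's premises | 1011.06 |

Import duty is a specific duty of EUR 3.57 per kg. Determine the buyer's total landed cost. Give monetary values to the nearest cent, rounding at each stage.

FCA: the seller delivers export-cleared goods to the carrier; the buyer bears costs from that point.
Already in the invoice (seller's account under FCA): inland to port, export clearance — exclude.
CIF value = FCA price + origin terminal + freight + insurance = 315627.81 + 324.37 + 8585.01 + 649.84 = 325187.03
Import duty = 10818 × 3.57 = 38620.26
Buyer bears: origin terminal 324.37 + freight 8585.01 + insurance 649.84 + destination terminal 224.72 + brokerage 450.70 + delivery 1011.06 + duty 38620.26 = 49865.96
Landed cost = invoice 315627.81 + 49865.96 = 365493.77

Total landed cost: EUR 365493.77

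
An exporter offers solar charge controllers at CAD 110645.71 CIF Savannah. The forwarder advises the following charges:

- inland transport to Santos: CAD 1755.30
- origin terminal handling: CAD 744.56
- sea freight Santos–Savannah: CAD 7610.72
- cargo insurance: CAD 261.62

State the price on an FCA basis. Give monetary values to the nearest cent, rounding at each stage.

Not relevant to the conversion: inland to port — on the seller under both CIF and FCA; already in the CIF price and stays in the FCA price.
From CIF to FCA, the seller no longer bears: origin terminal, freight, insurance.
FCA price = 110645.71 − 744.56 − 7610.72 − 261.62 = 102028.81

FCA price: CAD 102028.81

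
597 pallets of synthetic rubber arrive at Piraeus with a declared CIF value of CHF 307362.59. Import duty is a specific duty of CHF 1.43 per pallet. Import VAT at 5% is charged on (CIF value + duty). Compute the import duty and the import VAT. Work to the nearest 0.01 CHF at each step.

Import duty = 597 × 1.43 = 853.71
VAT base = CIF + duty = 307362.59 + 853.71 = 308216.30
Import VAT = 308216.30 × 5% = 15410.82

Import duty: CHF 853.71; import VAT: CHF 15410.82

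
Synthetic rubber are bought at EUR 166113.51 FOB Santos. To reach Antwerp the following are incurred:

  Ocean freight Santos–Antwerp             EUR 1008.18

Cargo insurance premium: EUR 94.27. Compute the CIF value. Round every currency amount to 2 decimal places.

CIF value: EUR 167215.96

CIF = FOB price + freight + insurance
CIF = 166113.51 + 1008.18 + 94.27 = 167215.96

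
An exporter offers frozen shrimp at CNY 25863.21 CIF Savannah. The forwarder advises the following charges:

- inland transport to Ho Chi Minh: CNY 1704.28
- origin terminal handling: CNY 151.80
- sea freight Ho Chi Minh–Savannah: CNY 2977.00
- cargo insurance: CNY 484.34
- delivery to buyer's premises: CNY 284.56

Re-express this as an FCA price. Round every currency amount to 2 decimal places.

FCA price: CNY 22250.07

Not relevant to the conversion: inland to port — on the seller under both CIF and FCA; already in the CIF price and stays in the FCA price. delivery — on the buyer under both terms; not part of either seller's price.
From CIF to FCA, the seller no longer bears: origin terminal, freight, insurance.
FCA price = 25863.21 − 151.80 − 2977.00 − 484.34 = 22250.07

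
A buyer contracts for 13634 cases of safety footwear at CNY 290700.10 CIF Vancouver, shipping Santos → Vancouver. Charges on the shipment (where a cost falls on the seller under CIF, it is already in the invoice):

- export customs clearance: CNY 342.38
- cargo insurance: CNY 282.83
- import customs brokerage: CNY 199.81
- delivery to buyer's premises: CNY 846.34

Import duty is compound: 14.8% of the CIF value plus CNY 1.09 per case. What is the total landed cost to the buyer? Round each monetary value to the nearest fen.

Total landed cost: CNY 349630.92

CIF: the seller pays costs through ocean freight and marine insurance to the destination port.
Already in the invoice (seller's account under CIF): export clearance, insurance — exclude.
The CIF price already equals the CIF value: 290700.10
Ad valorem component: 290700.10 × 14.8% = 43023.61
Specific component: 13634 × 1.09 = 14861.06
Import duty = 43023.61 + 14861.06 = 57884.67
Buyer bears: brokerage 199.81 + delivery 846.34 + duty 57884.67 = 58930.82
Landed cost = invoice 290700.10 + 58930.82 = 349630.92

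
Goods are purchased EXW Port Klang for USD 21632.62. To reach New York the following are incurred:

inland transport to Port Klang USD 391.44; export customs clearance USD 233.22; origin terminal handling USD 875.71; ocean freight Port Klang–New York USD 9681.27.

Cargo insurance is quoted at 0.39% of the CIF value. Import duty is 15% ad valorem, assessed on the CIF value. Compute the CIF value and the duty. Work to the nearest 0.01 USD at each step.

CIF value: USD 32942.74; import duty: USD 4941.41

Let C be the CIF value. C = EXW price + pre-shipment costs + freight + 0.39% × C
C − 0.39% × C = 21632.62 + 391.44 + 233.22 + 875.71 + 9681.27
0.9961 × C = 32814.26
C = 32814.26 / 0.9961 = 32942.74
Insurance premium = 0.39% × 32942.74 = 128.48
Import duty = 32942.74 × 15% = 4941.41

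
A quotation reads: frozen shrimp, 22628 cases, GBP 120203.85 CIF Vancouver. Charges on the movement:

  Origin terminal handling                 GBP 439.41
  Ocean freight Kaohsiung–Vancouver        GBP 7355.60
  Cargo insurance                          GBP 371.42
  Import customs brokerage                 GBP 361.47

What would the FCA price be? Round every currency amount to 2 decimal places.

Not relevant to the conversion: brokerage — on the buyer under both terms; not part of either seller's price.
From CIF to FCA, the seller no longer bears: origin terminal, freight, insurance.
FCA price = 120203.85 − 439.41 − 7355.60 − 371.42 = 112037.42

FCA price: GBP 112037.42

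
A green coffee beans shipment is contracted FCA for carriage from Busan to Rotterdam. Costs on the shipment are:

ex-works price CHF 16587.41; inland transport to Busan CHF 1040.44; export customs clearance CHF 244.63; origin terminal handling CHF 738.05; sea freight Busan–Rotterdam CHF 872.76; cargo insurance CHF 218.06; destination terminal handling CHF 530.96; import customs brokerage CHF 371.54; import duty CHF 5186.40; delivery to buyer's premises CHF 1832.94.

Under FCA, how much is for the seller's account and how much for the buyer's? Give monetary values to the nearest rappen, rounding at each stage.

FCA: the seller delivers export-cleared goods to the carrier; the buyer bears costs from that point.
Seller's account: goods 16587.41 + inland to port 1040.44 + export clearance 244.63 = 17872.48
Buyer's account: origin terminal 738.05 + freight 872.76 + insurance 218.06 + destination terminal 530.96 + brokerage 371.54 + duty 5186.40 + delivery 1832.94 = 9750.71

Seller: CHF 17872.48; buyer: CHF 9750.71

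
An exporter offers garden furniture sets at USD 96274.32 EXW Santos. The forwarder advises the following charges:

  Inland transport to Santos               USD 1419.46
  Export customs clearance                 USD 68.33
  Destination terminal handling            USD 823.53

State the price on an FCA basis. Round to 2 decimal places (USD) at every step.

Not relevant to the conversion: destination terminal — on the buyer under both terms; not part of either seller's price.
From EXW to FCA, the seller additionally bears: inland to port, export clearance.
FCA price = 96274.32 + 1419.46 + 68.33 = 97762.11

FCA price: USD 97762.11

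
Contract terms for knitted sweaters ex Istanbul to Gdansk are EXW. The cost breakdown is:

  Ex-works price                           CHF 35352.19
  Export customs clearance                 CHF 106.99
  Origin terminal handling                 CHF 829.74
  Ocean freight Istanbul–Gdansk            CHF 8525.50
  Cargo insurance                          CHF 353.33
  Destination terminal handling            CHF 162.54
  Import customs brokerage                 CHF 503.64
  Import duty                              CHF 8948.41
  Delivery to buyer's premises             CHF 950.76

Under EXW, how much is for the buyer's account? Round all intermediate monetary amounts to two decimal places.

EXW: the seller makes goods available at their premises; the buyer bears all onward costs.
Seller's account: goods 35352.19 = 35352.19
Buyer's account: export clearance 106.99 + origin terminal 829.74 + freight 8525.50 + insurance 353.33 + destination terminal 162.54 + brokerage 503.64 + duty 8948.41 + delivery 950.76 = 20380.91

Buyer's account: CHF 20380.91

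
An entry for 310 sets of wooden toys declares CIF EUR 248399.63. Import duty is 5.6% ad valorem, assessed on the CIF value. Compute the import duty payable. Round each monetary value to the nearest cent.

Import duty: EUR 13910.38

Import duty = 248399.63 × 5.6% = 13910.38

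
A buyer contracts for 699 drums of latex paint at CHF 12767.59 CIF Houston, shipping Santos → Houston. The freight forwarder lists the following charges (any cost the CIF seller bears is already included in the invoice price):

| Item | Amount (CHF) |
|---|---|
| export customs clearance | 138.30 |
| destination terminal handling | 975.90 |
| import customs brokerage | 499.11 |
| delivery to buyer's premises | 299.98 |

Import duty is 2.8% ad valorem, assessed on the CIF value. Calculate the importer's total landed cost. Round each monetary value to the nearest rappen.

CIF: the seller pays costs through ocean freight and marine insurance to the destination port.
Already in the invoice (seller's account under CIF): export clearance — exclude.
The CIF price already equals the CIF value: 12767.59
Import duty = 12767.59 × 2.8% = 357.49
Buyer bears: destination terminal 975.90 + brokerage 499.11 + delivery 299.98 + duty 357.49 = 2132.48
Landed cost = invoice 12767.59 + 2132.48 = 14900.07

Total landed cost: CHF 14900.07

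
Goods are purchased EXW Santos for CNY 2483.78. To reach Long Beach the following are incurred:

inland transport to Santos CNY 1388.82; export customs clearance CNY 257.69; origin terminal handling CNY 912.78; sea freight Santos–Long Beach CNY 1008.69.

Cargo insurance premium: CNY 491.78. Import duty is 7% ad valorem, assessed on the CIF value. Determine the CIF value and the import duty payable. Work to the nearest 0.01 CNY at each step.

CIF value: CNY 6543.54; import duty: CNY 458.05

CIF = EXW price + pre-shipment costs + freight + insurance
CIF = 2483.78 + 1388.82 + 257.69 + 912.78 + 1008.69 + 491.78 = 6543.54
Import duty = 6543.54 × 7% = 458.05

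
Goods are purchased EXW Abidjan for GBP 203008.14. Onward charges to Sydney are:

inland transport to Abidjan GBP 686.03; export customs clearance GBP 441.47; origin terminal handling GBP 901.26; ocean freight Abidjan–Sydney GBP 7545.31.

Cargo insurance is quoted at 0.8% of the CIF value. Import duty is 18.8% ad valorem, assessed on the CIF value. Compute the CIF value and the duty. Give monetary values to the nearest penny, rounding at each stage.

Let C be the CIF value. C = EXW price + pre-shipment costs + freight + 0.8% × C
C − 0.8% × C = 203008.14 + 686.03 + 441.47 + 901.26 + 7545.31
0.992 × C = 212582.21
C = 212582.21 / 0.992 = 214296.58
Insurance premium = 0.8% × 214296.58 = 1714.37
Import duty = 214296.58 × 18.8% = 40287.76

CIF value: GBP 214296.58; import duty: GBP 40287.76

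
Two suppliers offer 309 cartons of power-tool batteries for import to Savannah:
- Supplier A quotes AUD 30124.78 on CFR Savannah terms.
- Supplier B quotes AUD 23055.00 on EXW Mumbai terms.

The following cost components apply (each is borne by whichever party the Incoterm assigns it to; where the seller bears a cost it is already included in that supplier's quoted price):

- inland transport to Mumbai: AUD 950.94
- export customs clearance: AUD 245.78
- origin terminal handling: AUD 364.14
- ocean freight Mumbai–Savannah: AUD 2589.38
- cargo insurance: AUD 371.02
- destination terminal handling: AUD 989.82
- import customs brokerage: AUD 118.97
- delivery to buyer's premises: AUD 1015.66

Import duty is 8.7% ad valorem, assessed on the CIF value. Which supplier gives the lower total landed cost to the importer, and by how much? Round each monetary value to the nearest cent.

Supplier B is cheaper by AUD 3173.54

Supplier A (CFR):
CIF value = CFR price + insurance = 30124.78 + 371.02 = 30495.80
Import duty = 30495.80 × 8.7% = 2653.13
Buyer bears (A): 371.02 + 989.82 + 118.97 + 1015.66 = 2495.47
Landed cost (A) = invoice 30124.78 + 2495.47 + duty 2653.13 = 35273.38
Supplier B (EXW):
CIF value = EXW price + inland to port + export clearance + origin terminal + freight + insurance = 23055.00 + 950.94 + 245.78 + 364.14 + 2589.38 + 371.02 = 27576.26
Import duty = 27576.26 × 8.7% = 2399.13
Buyer bears (B): 950.94 + 245.78 + 364.14 + 2589.38 + 371.02 + 989.82 + 118.97 + 1015.66 = 6645.71
Landed cost (B) = invoice 23055.00 + 6645.71 + duty 2399.13 = 32099.84
Difference = |35273.38 − 32099.84| = 3173.54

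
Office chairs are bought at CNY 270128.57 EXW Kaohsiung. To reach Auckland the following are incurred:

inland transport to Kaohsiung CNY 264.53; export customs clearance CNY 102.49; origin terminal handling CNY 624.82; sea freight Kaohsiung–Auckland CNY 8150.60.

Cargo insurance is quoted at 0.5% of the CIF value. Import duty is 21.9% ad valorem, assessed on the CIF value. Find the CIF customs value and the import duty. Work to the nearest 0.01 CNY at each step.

CIF value: CNY 280674.38; import duty: CNY 61467.69

Let C be the CIF value. C = EXW price + pre-shipment costs + freight + 0.5% × C
C − 0.5% × C = 270128.57 + 264.53 + 102.49 + 624.82 + 8150.60
0.995 × C = 279271.01
C = 279271.01 / 0.995 = 280674.38
Insurance premium = 0.5% × 280674.38 = 1403.37
Import duty = 280674.38 × 21.9% = 61467.69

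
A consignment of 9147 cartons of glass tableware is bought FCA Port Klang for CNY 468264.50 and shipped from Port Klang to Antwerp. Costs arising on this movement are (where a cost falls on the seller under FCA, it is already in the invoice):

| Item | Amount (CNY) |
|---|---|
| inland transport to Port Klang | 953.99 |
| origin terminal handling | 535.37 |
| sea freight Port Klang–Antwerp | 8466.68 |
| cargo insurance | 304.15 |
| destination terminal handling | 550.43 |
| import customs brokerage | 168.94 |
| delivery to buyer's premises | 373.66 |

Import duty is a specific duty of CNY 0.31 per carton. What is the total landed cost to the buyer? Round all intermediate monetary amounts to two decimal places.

FCA: the seller delivers export-cleared goods to the carrier; the buyer bears costs from that point.
Already in the invoice (seller's account under FCA): inland to port — exclude.
CIF value = FCA price + origin terminal + freight + insurance = 468264.50 + 535.37 + 8466.68 + 304.15 = 477570.70
Import duty = 9147 × 0.31 = 2835.57
Buyer bears: origin terminal 535.37 + freight 8466.68 + insurance 304.15 + destination terminal 550.43 + brokerage 168.94 + delivery 373.66 + duty 2835.57 = 13234.80
Landed cost = invoice 468264.50 + 13234.80 = 481499.30

Total landed cost: CNY 481499.30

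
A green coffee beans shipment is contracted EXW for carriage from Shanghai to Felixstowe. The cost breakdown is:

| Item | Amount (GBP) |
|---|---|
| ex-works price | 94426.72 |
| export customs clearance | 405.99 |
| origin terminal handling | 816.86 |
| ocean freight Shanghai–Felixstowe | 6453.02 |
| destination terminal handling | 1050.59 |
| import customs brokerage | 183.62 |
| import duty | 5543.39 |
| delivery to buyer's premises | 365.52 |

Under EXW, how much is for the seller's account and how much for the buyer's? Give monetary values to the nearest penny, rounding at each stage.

EXW: the seller makes goods available at their premises; the buyer bears all onward costs.
Seller's account: goods 94426.72 = 94426.72
Buyer's account: export clearance 405.99 + origin terminal 816.86 + freight 6453.02 + destination terminal 1050.59 + brokerage 183.62 + duty 5543.39 + delivery 365.52 = 14818.99

Seller: GBP 94426.72; buyer: GBP 14818.99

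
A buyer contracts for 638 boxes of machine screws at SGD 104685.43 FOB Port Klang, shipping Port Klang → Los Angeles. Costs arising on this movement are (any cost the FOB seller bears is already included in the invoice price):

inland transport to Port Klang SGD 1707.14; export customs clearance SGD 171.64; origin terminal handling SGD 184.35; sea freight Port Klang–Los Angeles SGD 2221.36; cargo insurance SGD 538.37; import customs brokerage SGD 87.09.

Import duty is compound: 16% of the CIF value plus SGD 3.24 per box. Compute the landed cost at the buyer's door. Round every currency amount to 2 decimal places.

FOB: the seller bears costs until goods are on board at the origin port; the buyer bears freight, insurance and all costs thereafter.
Already in the invoice (seller's account under FOB): inland to port, export clearance, origin terminal — exclude.
CIF value = FOB price + freight + insurance = 104685.43 + 2221.36 + 538.37 = 107445.16
Ad valorem component: 107445.16 × 16% = 17191.23
Specific component: 638 × 3.24 = 2067.12
Import duty = 17191.23 + 2067.12 = 19258.35
Buyer bears: freight 2221.36 + insurance 538.37 + brokerage 87.09 + duty 19258.35 = 22105.17
Landed cost = invoice 104685.43 + 22105.17 = 126790.60

Total landed cost: SGD 126790.60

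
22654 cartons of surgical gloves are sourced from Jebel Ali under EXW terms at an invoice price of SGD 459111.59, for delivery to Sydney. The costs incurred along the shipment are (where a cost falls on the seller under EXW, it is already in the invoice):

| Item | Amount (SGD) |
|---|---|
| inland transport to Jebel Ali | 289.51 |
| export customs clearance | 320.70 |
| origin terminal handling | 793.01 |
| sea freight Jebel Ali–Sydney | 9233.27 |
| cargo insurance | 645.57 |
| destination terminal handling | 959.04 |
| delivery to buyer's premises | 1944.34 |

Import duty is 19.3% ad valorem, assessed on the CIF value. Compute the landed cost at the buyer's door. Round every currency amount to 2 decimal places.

Total landed cost: SGD 564083.00

EXW: the seller makes goods available at their premises; the buyer bears all onward costs.
CIF value = EXW price + inland to port + export clearance + origin terminal + freight + insurance = 459111.59 + 289.51 + 320.70 + 793.01 + 9233.27 + 645.57 = 470393.65
Import duty = 470393.65 × 19.3% = 90785.97
Buyer bears: inland to port 289.51 + export clearance 320.70 + origin terminal 793.01 + freight 9233.27 + insurance 645.57 + destination terminal 959.04 + delivery 1944.34 + duty 90785.97 = 104971.41
Landed cost = invoice 459111.59 + 104971.41 = 564083.00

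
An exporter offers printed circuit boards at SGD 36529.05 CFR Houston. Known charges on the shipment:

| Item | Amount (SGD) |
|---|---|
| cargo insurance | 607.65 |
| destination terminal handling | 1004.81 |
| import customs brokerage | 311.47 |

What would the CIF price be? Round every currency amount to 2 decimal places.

CIF price: SGD 37136.70

Not relevant to the conversion: destination terminal, brokerage — on the buyer under both terms; not part of either seller's price.
From CFR to CIF, the seller additionally bears: insurance.
CIF price = 36529.05 + 607.65 = 37136.70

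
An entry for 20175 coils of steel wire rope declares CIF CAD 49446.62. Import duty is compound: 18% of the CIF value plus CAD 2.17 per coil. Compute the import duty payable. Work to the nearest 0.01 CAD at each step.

Import duty: CAD 52680.14

Ad valorem component: 49446.62 × 18% = 8900.39
Specific component: 20175 × 2.17 = 43779.75
Import duty = 8900.39 + 43779.75 = 52680.14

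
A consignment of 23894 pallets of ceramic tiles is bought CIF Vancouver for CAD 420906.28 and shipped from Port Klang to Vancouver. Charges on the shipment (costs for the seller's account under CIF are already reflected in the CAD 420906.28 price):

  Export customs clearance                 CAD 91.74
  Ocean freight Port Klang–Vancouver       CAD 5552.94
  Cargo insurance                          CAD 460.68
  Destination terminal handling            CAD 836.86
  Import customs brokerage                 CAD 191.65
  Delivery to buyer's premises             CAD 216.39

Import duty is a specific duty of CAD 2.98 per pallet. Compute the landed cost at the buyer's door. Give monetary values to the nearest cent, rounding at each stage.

CIF: the seller pays costs through ocean freight and marine insurance to the destination port.
Already in the invoice (seller's account under CIF): export clearance, freight, insurance — exclude.
The CIF price already equals the CIF value: 420906.28
Import duty = 23894 × 2.98 = 71204.12
Buyer bears: destination terminal 836.86 + brokerage 191.65 + delivery 216.39 + duty 71204.12 = 72449.02
Landed cost = invoice 420906.28 + 72449.02 = 493355.30

Total landed cost: CAD 493355.30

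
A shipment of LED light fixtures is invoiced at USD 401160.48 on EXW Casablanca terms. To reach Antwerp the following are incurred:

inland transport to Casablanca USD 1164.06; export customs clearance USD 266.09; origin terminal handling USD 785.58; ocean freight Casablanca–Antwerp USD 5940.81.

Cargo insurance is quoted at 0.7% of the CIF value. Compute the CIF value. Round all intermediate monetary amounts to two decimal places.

CIF value: USD 412202.44

Let C be the CIF value. C = EXW price + pre-shipment costs + freight + 0.7% × C
C − 0.7% × C = 401160.48 + 1164.06 + 266.09 + 785.58 + 5940.81
0.993 × C = 409317.02
C = 409317.02 / 0.993 = 412202.44
Insurance premium = 0.7% × 412202.44 = 2885.42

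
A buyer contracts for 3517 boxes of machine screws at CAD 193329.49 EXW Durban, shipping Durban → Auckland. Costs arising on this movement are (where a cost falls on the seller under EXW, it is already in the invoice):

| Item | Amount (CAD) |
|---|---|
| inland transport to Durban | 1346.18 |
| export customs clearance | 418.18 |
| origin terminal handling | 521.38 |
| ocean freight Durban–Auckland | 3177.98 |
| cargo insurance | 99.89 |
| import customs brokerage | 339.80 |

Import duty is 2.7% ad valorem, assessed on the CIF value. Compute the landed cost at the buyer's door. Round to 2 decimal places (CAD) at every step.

Total landed cost: CAD 204603.01

EXW: the seller makes goods available at their premises; the buyer bears all onward costs.
CIF value = EXW price + inland to port + export clearance + origin terminal + freight + insurance = 193329.49 + 1346.18 + 418.18 + 521.38 + 3177.98 + 99.89 = 198893.10
Import duty = 198893.10 × 2.7% = 5370.11
Buyer bears: inland to port 1346.18 + export clearance 418.18 + origin terminal 521.38 + freight 3177.98 + insurance 99.89 + brokerage 339.80 + duty 5370.11 = 11273.52
Landed cost = invoice 193329.49 + 11273.52 = 204603.01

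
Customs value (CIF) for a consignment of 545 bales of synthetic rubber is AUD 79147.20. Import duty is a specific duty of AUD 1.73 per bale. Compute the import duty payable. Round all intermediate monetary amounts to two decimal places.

Import duty: AUD 942.85

Import duty = 545 × 1.73 = 942.85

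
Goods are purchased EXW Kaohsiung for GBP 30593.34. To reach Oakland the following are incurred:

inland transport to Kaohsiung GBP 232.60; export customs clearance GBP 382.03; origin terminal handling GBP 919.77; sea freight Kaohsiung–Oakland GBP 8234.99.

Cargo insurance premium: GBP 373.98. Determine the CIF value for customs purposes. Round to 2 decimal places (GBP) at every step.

CIF value: GBP 40736.71

CIF = EXW price + pre-shipment costs + freight + insurance
CIF = 30593.34 + 232.60 + 382.03 + 919.77 + 8234.99 + 373.98 = 40736.71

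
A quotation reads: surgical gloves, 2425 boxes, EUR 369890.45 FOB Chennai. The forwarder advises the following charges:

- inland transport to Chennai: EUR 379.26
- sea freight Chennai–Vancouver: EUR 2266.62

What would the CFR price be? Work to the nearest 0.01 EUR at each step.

CFR price: EUR 372157.07

Not relevant to the conversion: inland to port — on the seller under both FOB and CFR; already in the FOB price and stays in the CFR price.
From FOB to CFR, the seller additionally bears: freight.
CFR price = 369890.45 + 2266.62 = 372157.07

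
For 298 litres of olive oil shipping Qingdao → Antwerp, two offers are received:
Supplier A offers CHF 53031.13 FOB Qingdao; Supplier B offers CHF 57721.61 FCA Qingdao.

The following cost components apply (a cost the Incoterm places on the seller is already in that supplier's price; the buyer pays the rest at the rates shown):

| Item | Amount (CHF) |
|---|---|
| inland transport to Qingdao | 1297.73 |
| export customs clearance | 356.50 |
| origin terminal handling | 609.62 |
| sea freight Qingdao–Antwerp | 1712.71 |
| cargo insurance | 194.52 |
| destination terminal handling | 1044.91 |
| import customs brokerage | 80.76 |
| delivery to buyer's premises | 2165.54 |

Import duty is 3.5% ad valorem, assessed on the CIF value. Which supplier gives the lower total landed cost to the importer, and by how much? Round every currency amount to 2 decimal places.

Supplier A is cheaper by CHF 5485.61

Supplier A (FOB):
CIF value = FOB price + freight + insurance = 53031.13 + 1712.71 + 194.52 = 54938.36
Import duty = 54938.36 × 3.5% = 1922.84
Buyer bears (A): 1712.71 + 194.52 + 1044.91 + 80.76 + 2165.54 = 5198.44
Landed cost (A) = invoice 53031.13 + 5198.44 + duty 1922.84 = 60152.41
Supplier B (FCA):
CIF value = FCA price + origin terminal + freight + insurance = 57721.61 + 609.62 + 1712.71 + 194.52 = 60238.46
Import duty = 60238.46 × 3.5% = 2108.35
Buyer bears (B): 609.62 + 1712.71 + 194.52 + 1044.91 + 80.76 + 2165.54 = 5808.06
Landed cost (B) = invoice 57721.61 + 5808.06 + duty 2108.35 = 65638.02
Difference = |60152.41 − 65638.02| = 5485.61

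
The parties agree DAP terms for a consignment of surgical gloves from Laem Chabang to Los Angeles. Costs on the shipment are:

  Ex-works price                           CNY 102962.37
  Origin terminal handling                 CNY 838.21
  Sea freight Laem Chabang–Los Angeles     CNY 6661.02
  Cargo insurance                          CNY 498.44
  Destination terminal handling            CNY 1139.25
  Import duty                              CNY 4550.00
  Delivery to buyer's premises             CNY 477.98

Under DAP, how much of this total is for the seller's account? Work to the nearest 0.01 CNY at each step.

DAP: the seller bears all costs to the named destination except import duty and clearance.
Seller's account: goods 102962.37 + origin terminal 838.21 + freight 6661.02 + insurance 498.44 + destination terminal 1139.25 + delivery 477.98 = 112577.27
Buyer's account: duty 4550.00 = 4550.00

Seller's account: CNY 112577.27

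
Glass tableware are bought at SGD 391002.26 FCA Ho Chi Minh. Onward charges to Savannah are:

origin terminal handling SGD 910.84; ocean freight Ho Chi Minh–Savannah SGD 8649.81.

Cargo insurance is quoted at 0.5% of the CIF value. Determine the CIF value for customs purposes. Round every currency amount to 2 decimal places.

Let C be the CIF value. C = FCA price + pre-shipment costs + freight + 0.5% × C
C − 0.5% × C = 391002.26 + 910.84 + 8649.81
0.995 × C = 400562.91
C = 400562.91 / 0.995 = 402575.79
Insurance premium = 0.5% × 402575.79 = 2012.88

CIF value: SGD 402575.79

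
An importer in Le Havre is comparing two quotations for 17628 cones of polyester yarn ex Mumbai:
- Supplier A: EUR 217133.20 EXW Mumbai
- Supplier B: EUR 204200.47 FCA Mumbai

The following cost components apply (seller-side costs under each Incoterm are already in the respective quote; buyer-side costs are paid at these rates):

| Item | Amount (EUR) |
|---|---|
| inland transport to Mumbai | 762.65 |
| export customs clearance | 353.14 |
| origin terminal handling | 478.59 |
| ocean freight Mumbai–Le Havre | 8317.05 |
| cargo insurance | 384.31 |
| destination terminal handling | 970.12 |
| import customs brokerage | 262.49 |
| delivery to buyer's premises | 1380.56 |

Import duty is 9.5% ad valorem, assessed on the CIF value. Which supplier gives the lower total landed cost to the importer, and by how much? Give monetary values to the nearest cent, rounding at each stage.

Supplier B is cheaper by EUR 15383.13

Supplier A (EXW):
CIF value = EXW price + inland to port + export clearance + origin terminal + freight + insurance = 217133.20 + 762.65 + 353.14 + 478.59 + 8317.05 + 384.31 = 227428.94
Import duty = 227428.94 × 9.5% = 21605.75
Buyer bears (A): 762.65 + 353.14 + 478.59 + 8317.05 + 384.31 + 970.12 + 262.49 + 1380.56 = 12908.91
Landed cost (A) = invoice 217133.20 + 12908.91 + duty 21605.75 = 251647.86
Supplier B (FCA):
CIF value = FCA price + origin terminal + freight + insurance = 204200.47 + 478.59 + 8317.05 + 384.31 = 213380.42
Import duty = 213380.42 × 9.5% = 20271.14
Buyer bears (B): 478.59 + 8317.05 + 384.31 + 970.12 + 262.49 + 1380.56 = 11793.12
Landed cost (B) = invoice 204200.47 + 11793.12 + duty 20271.14 = 236264.73
Difference = |251647.86 − 236264.73| = 15383.13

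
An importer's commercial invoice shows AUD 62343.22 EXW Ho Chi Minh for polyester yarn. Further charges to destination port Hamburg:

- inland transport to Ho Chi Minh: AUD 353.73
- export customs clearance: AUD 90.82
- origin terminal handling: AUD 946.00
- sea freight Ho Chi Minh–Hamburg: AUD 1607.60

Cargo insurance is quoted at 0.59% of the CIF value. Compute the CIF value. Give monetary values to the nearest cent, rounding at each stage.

Let C be the CIF value. C = EXW price + pre-shipment costs + freight + 0.59% × C
C − 0.59% × C = 62343.22 + 353.73 + 90.82 + 946.00 + 1607.60
0.9941 × C = 65341.37
C = 65341.37 / 0.9941 = 65729.17
Insurance premium = 0.59% × 65729.17 = 387.80

CIF value: AUD 65729.17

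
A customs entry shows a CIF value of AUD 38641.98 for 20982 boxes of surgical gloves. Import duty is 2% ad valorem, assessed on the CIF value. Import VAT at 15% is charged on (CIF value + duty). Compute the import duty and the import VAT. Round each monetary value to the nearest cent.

Import duty = 38641.98 × 2% = 772.84
VAT base = CIF + duty = 38641.98 + 772.84 = 39414.82
Import VAT = 39414.82 × 15% = 5912.22

Import duty: AUD 772.84; import VAT: AUD 5912.22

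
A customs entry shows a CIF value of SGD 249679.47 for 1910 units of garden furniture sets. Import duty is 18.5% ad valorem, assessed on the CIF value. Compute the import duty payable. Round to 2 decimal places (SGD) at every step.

Import duty: SGD 46190.70

Import duty = 249679.47 × 18.5% = 46190.70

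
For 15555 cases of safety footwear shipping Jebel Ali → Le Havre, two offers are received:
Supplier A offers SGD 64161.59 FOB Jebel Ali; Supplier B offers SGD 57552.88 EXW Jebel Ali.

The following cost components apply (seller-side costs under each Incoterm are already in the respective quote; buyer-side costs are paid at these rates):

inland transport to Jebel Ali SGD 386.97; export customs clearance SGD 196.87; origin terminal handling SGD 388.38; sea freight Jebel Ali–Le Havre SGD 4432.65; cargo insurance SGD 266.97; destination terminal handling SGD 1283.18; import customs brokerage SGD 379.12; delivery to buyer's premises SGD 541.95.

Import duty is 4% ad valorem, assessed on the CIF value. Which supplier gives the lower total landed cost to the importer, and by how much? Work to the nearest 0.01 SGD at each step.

Supplier A (FOB):
CIF value = FOB price + freight + insurance = 64161.59 + 4432.65 + 266.97 = 68861.21
Import duty = 68861.21 × 4% = 2754.45
Buyer bears (A): 4432.65 + 266.97 + 1283.18 + 379.12 + 541.95 = 6903.87
Landed cost (A) = invoice 64161.59 + 6903.87 + duty 2754.45 = 73819.91
Supplier B (EXW):
CIF value = EXW price + inland to port + export clearance + origin terminal + freight + insurance = 57552.88 + 386.97 + 196.87 + 388.38 + 4432.65 + 266.97 = 63224.72
Import duty = 63224.72 × 4% = 2528.99
Buyer bears (B): 386.97 + 196.87 + 388.38 + 4432.65 + 266.97 + 1283.18 + 379.12 + 541.95 = 7876.09
Landed cost (B) = invoice 57552.88 + 7876.09 + duty 2528.99 = 67957.96
Difference = |73819.91 − 67957.96| = 5861.95

Supplier B is cheaper by SGD 5861.95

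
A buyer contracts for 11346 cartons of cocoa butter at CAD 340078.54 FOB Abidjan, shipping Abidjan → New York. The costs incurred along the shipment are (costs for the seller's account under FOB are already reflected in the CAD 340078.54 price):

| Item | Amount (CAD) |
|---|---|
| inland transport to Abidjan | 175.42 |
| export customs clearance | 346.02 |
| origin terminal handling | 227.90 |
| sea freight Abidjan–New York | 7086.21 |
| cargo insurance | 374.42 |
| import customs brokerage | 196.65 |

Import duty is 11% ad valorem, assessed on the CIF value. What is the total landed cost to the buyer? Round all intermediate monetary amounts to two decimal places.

FOB: the seller bears costs until goods are on board at the origin port; the buyer bears freight, insurance and all costs thereafter.
Already in the invoice (seller's account under FOB): inland to port, export clearance, origin terminal — exclude.
CIF value = FOB price + freight + insurance = 340078.54 + 7086.21 + 374.42 = 347539.17
Import duty = 347539.17 × 11% = 38229.31
Buyer bears: freight 7086.21 + insurance 374.42 + brokerage 196.65 + duty 38229.31 = 45886.59
Landed cost = invoice 340078.54 + 45886.59 = 385965.13

Total landed cost: CAD 385965.13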